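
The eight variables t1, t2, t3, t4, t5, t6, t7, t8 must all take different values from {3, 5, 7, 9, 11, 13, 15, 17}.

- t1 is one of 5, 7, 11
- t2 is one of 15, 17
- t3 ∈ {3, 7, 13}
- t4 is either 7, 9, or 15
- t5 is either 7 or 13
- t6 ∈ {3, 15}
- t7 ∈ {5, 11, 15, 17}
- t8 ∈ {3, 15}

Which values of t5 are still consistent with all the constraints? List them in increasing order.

7, 13

The 8 variables together cover exactly {3, 5, 7, 9, 11, 13, 15, 17} — 8 values for 8 variables — and 9 appears only in t4's list, so t4 = 9.
The 2 variables t6 and t8 are confined to {3, 15}, which locks those values in; drop them from t2, t3, t7.
t2's domain is down to {17}, so t2 = 17. Remove 17 from t7.
t3 and t5 between them cover only {7, 13} — a naked pair. Remove those values from t1.
No further eliminations apply; t5 can still be any of 7, 13.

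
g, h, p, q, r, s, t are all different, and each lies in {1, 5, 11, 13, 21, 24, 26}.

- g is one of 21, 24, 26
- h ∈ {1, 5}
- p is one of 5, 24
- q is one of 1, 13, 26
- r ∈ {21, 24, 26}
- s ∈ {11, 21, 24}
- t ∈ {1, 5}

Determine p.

The 7 variables together cover exactly {1, 5, 11, 13, 21, 24, 26} — 7 values for 7 variables — and 11 appears only in s's list, so s = 11.
The 6 still-open variables together cover exactly {1, 5, 13, 21, 24, 26} — 6 values for 6 variables — and 13 appears only in q's list, so q = 13.
h and t share exactly the 2 values {1, 5}; by pigeonhole those values go to them, so strike 1, 5 from p.
So p = 24.

24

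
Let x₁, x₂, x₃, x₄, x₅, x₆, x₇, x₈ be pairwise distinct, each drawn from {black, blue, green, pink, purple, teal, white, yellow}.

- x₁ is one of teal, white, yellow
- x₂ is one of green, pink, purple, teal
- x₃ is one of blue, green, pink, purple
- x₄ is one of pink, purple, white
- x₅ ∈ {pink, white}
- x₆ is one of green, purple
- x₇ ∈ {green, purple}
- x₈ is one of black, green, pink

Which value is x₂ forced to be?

The 8 variables draw from only 8 values {black, blue, green, pink, purple, teal, white, yellow}, so each is used; only x₈ can be black, hence x₈ = black.
The 7 still-open variables together cover exactly {blue, green, pink, purple, teal, white, yellow} — 7 values for 7 variables — and blue appears only in x₃'s list, so x₃ = blue.
Among the 6 still-open variables, yellow fits only x₁ (and all 6 values in {green, pink, purple, teal, white, yellow} must be used), so x₁ = yellow.
The 5 still-open variables together cover exactly {green, pink, purple, teal, white} — 5 values for 5 variables — and teal appears only in x₂'s list, so x₂ = teal.

teal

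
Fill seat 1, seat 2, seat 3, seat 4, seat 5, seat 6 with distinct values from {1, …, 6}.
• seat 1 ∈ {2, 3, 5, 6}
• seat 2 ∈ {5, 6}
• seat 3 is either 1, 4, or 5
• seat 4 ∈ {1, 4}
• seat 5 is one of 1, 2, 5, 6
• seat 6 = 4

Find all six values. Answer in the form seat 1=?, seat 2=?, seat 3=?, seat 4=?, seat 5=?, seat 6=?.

seat 6 must be 4 (only option left). Eliminate 4 elsewhere: seat 3, seat 4.
seat 4 must be 1 (only option left). So seat 3, seat 5 can't be 1.
seat 3 has just one choice, so seat 3 = 5. Strike 5 from seat 1, seat 2, seat 5.
seat 2 must be 6 (only option left). Strike 6 from seat 1, seat 5.
seat 5 has just one choice, so seat 5 = 2. So seat 1 can't be 2.
seat 1 must be 3 (only option left).

seat 1=3, seat 2=6, seat 3=5, seat 4=1, seat 5=2, seat 6=4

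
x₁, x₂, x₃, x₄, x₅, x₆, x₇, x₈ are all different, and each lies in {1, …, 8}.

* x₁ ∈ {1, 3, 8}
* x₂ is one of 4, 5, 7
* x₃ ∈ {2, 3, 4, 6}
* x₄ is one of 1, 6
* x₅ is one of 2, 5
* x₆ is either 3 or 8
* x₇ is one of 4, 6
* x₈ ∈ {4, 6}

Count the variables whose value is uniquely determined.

4

The 8 variables draw from only 8 values {1, 2, 3, 4, 5, 6, 7, 8}, so each is used; only x₂ can be 7, hence x₂ = 7.
The 7 still-open variables together cover exactly {1, 2, 3, 4, 5, 6, 8} — 7 values for 7 variables — and 5 appears only in x₅'s list, so x₅ = 5.
Among the 6 still-open variables, 2 fits only x₃ (and all 6 values in {1, 2, 3, 4, 6, 8} must be used), so x₃ = 2.
x₇ and x₈ between them cover only {4, 6} — a naked pair. Remove those values from x₄.
x₄ must be 1 (only option left). Strike 1 from x₁.
Determined: x₂=7, x₃=2, x₄=1, x₅=5. The other variables each still have more than one consistent value. That makes 4.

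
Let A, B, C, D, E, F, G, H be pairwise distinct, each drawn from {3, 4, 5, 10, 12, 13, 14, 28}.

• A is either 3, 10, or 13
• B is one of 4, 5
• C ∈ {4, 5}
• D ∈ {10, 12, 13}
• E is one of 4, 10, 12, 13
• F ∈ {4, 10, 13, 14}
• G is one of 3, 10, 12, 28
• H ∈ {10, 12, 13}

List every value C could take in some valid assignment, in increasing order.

4, 5

Among the 8 variables, 14 fits only F (and all 8 values in {3, 4, 5, 10, 12, 13, 14, 28} must be used), so F = 14.
The 7 still-open variables draw from only 7 values {3, 4, 5, 10, 12, 13, 28}, so each is used; only G can be 28, hence G = 28.
The 6 still-open variables draw from only 6 values {3, 4, 5, 10, 12, 13}, so each is used; only A can be 3, hence A = 3.
B and C share exactly the 2 values {4, 5}; by pigeonhole those values go to them, so strike 4, 5 from E.
No further eliminations apply; C can still be any of 4, 5.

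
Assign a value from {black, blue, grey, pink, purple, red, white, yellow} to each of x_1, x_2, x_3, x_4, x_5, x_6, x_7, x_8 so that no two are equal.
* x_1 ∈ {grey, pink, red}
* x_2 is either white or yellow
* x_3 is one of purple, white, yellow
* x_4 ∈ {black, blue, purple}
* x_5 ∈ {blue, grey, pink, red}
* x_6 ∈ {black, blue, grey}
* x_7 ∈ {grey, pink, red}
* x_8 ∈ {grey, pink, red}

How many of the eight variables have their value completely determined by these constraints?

The 3 variables x_1, x_7, x_8 are confined to {grey, pink, red}, which locks those values in; drop them from x_5, x_6.
x_5 has just one choice, so x_5 = blue. Strike blue from x_4, x_6.
x_6's domain is down to {black}, so x_6 = black. So x_4 can't be black.
That leaves x_4 = purple. Strike purple from x_3.
Determined: x_4=purple, x_5=blue, x_6=black. The other variables each still have more than one consistent value. That makes 3.

3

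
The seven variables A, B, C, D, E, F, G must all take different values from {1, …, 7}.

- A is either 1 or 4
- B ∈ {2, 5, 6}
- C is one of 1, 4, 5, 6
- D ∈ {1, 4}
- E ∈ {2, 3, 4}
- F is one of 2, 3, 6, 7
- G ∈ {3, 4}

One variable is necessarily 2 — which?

E

Among the 7 variables, 7 fits only F (and all 7 values in {1, 2, 3, 4, 5, 6, 7} must be used), so F = 7.
A and D share exactly the 2 values {1, 4}; by pigeonhole those values go to them, so strike 1, 4 from C, E, G.
G's domain is down to {3}, so G = 3. Strike 3 from E.
So 2 goes to E.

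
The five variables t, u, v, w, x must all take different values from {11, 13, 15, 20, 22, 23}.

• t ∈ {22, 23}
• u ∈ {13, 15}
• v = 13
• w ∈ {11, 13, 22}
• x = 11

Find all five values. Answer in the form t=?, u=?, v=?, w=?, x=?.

t=23, u=15, v=13, w=22, x=11

v's domain is down to {13}, so v = 13. Strike 13 from u, w.
x has just one choice, so x = 11. Remove 11 from w.
That leaves u = 15.
That leaves w = 22. So t can't be 22.
t has just one choice, so t = 23.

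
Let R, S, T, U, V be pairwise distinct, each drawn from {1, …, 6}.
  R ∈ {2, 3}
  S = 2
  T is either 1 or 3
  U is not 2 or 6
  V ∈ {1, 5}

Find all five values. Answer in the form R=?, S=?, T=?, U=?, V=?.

R=3, S=2, T=1, U=4, V=5

S must be 2 (only option left). Remove 2 from R.
That leaves R = 3. Remove 3 from T, U.
T has just one choice, so T = 1. Strike 1 from U, V.
V's domain is down to {5}, so V = 5. Eliminate 5 elsewhere: U.
U has just one choice, so U = 4.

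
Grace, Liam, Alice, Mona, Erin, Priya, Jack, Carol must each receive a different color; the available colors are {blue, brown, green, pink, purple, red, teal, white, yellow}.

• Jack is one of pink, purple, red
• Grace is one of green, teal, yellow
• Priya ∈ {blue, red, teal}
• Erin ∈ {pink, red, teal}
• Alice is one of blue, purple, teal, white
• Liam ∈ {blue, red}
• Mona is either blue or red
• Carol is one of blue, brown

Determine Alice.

white

Liam and Mona between them cover only {blue, red} — a naked pair. Remove those values from Alice, Erin, Priya, Jack, Carol.
Priya's domain is down to {teal}, so Priya = teal. So Grace, Alice, Erin can't be teal.
Carol must be brown (only option left).
Erin must be pink (only option left). Eliminate pink elsewhere: Jack.
That leaves Jack = purple. Remove purple from Alice.
So Alice = white.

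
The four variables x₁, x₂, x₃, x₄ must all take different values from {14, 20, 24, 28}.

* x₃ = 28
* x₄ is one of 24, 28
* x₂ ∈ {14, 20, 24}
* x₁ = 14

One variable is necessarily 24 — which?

x₄

x₁ must be 14 (only option left). Eliminate 14 elsewhere: x₂.
x₃ has just one choice, so x₃ = 28. Eliminate 28 elsewhere: x₄.
So 24 goes to x₄.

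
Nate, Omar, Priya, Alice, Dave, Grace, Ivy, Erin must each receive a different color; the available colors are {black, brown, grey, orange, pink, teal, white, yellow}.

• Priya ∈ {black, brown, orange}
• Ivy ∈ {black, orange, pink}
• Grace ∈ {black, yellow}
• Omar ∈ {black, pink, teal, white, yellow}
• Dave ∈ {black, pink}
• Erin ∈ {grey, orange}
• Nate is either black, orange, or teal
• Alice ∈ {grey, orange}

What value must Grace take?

yellow

The 8 variables together cover exactly {black, brown, grey, orange, pink, teal, white, yellow} — 8 values for 8 variables — and brown appears only in Priya's list, so Priya = brown.
The 7 still-open variables together cover exactly {black, grey, orange, pink, teal, white, yellow} — 7 values for 7 variables — and white appears only in Omar's list, so Omar = white.
The 6 still-open variables together cover exactly {black, grey, orange, pink, teal, yellow} — 6 values for 6 variables — and teal appears only in Nate's list, so Nate = teal.
The 5 still-open variables together cover exactly {black, grey, orange, pink, yellow} — 5 values for 5 variables — and yellow appears only in Grace's list, so Grace = yellow.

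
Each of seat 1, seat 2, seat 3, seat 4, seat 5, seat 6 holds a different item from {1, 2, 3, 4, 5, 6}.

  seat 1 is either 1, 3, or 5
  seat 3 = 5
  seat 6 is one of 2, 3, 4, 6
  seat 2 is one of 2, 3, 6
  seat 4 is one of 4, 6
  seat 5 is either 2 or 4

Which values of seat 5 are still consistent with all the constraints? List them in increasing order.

seat 3's domain is down to {5}, so seat 3 = 5. Strike 5 from seat 1.
The 5 still-open variables together cover exactly {1, 2, 3, 4, 6} — 5 values for 5 variables — and 1 appears only in seat 1's list, so seat 1 = 1.
No further eliminations apply; seat 5 can still be any of 2, 4.

2, 4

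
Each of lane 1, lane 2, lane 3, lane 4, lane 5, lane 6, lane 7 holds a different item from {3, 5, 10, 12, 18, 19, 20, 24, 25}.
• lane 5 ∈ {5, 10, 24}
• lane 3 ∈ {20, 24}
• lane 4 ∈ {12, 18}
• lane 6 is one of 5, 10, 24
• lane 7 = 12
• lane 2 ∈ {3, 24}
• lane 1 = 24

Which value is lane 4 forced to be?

18

lane 1 must be 24 (only option left). Remove 24 from lane 2, lane 3, lane 5, lane 6.
That leaves lane 2 = 3.
lane 3 must be 20 (only option left).
lane 7 has just one choice, so lane 7 = 12. Eliminate 12 elsewhere: lane 4.
So lane 4 = 18.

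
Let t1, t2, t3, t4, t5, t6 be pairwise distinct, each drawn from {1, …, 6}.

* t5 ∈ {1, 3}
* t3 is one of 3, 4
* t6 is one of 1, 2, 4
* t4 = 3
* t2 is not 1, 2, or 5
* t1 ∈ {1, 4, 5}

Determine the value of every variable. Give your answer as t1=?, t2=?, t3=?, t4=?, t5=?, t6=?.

t4's domain is down to {3}, so t4 = 3. Remove 3 from t2, t3, t5.
t5's domain is down to {1}, so t5 = 1. So t1, t6 can't be 1.
That leaves t3 = 4. Strike 4 from t1, t2, t6.
That leaves t6 = 2.
t1 must be 5 (only option left).
That leaves t2 = 6.

t1=5, t2=6, t3=4, t4=3, t5=1, t6=2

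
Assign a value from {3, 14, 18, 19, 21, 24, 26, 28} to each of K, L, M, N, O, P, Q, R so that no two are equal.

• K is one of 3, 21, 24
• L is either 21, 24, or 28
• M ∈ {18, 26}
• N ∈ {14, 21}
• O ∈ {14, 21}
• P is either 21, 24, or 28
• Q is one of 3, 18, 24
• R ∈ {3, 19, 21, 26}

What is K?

The 8 variables draw from only 8 values {3, 14, 18, 19, 21, 24, 26, 28}, so each is used; only R can be 19, hence R = 19.
The 7 still-open variables together cover exactly {3, 14, 18, 21, 24, 26, 28} — 7 values for 7 variables — and 26 appears only in M's list, so M = 26.
The 6 still-open variables draw from only 6 values {3, 14, 18, 21, 24, 28}, so each is used; only Q can be 18, hence Q = 18.
The 5 still-open variables together cover exactly {3, 14, 21, 24, 28} — 5 values for 5 variables — and 3 appears only in K's list, so K = 3.

3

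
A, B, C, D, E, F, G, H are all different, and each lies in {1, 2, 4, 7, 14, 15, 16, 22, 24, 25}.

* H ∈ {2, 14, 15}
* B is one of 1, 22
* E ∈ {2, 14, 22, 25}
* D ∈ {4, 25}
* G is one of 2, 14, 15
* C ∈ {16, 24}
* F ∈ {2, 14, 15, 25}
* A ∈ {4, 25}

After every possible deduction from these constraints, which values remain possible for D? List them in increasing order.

4, 25

A and D share exactly the 2 values {4, 25}; by pigeonhole those values go to them, so strike 4, 25 from E, F.
The 3 variables F, G, H are confined to {2, 14, 15}, which locks those values in; drop them from E.
E must be 22 (only option left). Remove 22 from B.
B must be 1 (only option left).
No further eliminations apply; D can still be any of 4, 25.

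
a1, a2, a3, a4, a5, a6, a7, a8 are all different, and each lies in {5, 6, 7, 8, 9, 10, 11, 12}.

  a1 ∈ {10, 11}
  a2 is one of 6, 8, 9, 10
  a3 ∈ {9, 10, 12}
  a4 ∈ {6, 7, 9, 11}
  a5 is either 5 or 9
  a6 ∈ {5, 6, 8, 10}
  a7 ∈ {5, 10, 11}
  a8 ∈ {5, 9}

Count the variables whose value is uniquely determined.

The 8 variables together cover exactly {5, 6, 7, 8, 9, 10, 11, 12} — 8 values for 8 variables — and 7 appears only in a4's list, so a4 = 7.
The 7 still-open variables draw from only 7 values {5, 6, 8, 9, 10, 11, 12}, so each is used; only a3 can be 12, hence a3 = 12.
The 2 variables a5 and a8 are confined to {5, 9}, which locks those values in; drop them from a2, a6, a7.
The 2 variables a1 and a7 are confined to {10, 11}, which locks those values in; drop them from a2, a6.
Determined: a3=12, a4=7. The other variables each still have more than one consistent value. That makes 2.

2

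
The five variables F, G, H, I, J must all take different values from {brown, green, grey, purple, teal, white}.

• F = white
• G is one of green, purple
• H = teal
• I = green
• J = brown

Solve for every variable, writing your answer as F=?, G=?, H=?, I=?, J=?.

F=white, G=purple, H=teal, I=green, J=brown

F's domain is down to {white}, so F = white.
H's domain is down to {teal}, so H = teal.
I has just one choice, so I = green. So G can't be green.
J's domain is down to {brown}, so J = brown.
G has just one choice, so G = purple.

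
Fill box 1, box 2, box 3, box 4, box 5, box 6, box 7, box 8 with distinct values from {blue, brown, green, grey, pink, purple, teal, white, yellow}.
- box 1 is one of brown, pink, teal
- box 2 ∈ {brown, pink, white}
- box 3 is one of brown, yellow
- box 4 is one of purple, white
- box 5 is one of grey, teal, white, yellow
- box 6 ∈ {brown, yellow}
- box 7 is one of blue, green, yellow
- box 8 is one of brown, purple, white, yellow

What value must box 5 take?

The 2 variables box 3 and box 6 are confined to {brown, yellow}, which locks those values in; drop them from box 1, box 2, box 5, box 7, box 8.
The 2 variables box 4 and box 8 are confined to {purple, white}, which locks those values in; drop them from box 2, box 5.
box 2's domain is down to {pink}, so box 2 = pink. Eliminate pink elsewhere: box 1.
box 1 has just one choice, so box 1 = teal. So box 5 can't be teal.
So box 5 = grey.

grey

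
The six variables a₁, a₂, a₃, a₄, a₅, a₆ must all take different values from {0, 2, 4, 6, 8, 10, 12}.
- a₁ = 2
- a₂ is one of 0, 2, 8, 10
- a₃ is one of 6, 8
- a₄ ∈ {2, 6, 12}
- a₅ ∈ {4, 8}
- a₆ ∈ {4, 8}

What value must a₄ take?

12

a₁ must be 2 (only option left). So a₂, a₄ can't be 2.
a₅ and a₆ between them cover only {4, 8} — a naked pair. Remove those values from a₂, a₃.
That leaves a₃ = 6. Remove 6 from a₄.
So a₄ = 12.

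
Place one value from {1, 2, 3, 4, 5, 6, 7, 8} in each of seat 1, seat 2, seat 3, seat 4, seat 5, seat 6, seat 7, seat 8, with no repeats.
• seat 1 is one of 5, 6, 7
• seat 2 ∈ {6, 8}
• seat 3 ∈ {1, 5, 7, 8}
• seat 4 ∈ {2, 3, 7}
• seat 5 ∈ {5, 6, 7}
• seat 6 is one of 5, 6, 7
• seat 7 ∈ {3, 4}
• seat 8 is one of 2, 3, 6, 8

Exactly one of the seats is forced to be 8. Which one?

The 8 variables together cover exactly {1, 2, 3, 4, 5, 6, 7, 8} — 8 values for 8 variables — and 1 appears only in seat 3's list, so seat 3 = 1.
The 7 still-open variables together cover exactly {2, 3, 4, 5, 6, 7, 8} — 7 values for 7 variables — and 4 appears only in seat 7's list, so seat 7 = 4.
seat 1, seat 5, seat 6 between them cover only {5, 6, 7} — a naked triple. Remove those values from seat 2, seat 4, seat 8.
So 8 goes to seat 2.

seat 2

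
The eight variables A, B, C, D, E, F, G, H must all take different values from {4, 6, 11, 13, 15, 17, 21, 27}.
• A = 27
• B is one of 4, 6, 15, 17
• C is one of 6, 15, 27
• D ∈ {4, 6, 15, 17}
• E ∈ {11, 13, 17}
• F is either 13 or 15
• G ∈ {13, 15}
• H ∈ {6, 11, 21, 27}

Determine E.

A's domain is down to {27}, so A = 27. So C, H can't be 27.
The 7 still-open variables draw from only 7 values {4, 6, 11, 13, 15, 17, 21}, so each is used; only H can be 21, hence H = 21.
The 6 still-open variables together cover exactly {4, 6, 11, 13, 15, 17} — 6 values for 6 variables — and 11 appears only in E's list, so E = 11.

11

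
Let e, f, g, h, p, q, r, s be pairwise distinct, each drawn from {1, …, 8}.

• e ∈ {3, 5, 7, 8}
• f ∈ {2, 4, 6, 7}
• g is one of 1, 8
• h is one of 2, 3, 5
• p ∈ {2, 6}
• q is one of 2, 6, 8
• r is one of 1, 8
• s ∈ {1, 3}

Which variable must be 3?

s

Among the 8 variables, 4 fits only f (and all 8 values in {1, 2, 3, 4, 5, 6, 7, 8} must be used), so f = 4.
Among the 7 still-open variables, 7 fits only e (and all 7 values in {1, 2, 3, 5, 6, 7, 8} must be used), so e = 7.
The 6 still-open variables draw from only 6 values {1, 2, 3, 5, 6, 8}, so each is used; only h can be 5, hence h = 5.
The 5 still-open variables together cover exactly {1, 2, 3, 6, 8} — 5 values for 5 variables — and 3 appears only in s's list, so s = 3.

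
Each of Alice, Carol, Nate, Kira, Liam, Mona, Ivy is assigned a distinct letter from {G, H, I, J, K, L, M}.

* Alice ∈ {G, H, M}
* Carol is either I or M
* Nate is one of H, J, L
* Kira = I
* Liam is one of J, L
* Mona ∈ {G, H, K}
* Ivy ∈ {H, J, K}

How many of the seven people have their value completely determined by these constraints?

Kira must be I (only option left). Eliminate I elsewhere: Carol.
That leaves Carol = M. Strike M from Alice.
Determined: Carol=M, Kira=I. The other people each still have more than one consistent value. That makes 2.

2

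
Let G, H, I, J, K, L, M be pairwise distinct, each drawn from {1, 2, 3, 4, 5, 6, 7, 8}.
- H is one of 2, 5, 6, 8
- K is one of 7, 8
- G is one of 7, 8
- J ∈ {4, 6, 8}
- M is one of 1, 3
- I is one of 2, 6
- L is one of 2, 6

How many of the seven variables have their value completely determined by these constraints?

G and K share exactly the 2 values {7, 8}; by pigeonhole those values go to them, so strike 7, 8 from H, J.
The 2 variables I and L are confined to {2, 6}, which locks those values in; drop them from H, J.
That leaves H = 5.
J has just one choice, so J = 4.
Determined: H=5, J=4. The other variables each still have more than one consistent value. That makes 2.

2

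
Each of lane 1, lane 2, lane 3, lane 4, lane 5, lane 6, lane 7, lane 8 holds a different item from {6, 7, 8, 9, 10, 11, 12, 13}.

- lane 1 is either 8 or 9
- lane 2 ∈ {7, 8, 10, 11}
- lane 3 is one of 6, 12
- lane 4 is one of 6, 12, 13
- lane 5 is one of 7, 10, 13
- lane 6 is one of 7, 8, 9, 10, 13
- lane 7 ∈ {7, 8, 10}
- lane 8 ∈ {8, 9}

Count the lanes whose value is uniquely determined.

1

Among the 8 variables, 11 fits only lane 2 (and all 8 values in {6, 7, 8, 9, 10, 11, 12, 13} must be used), so lane 2 = 11.
lane 1 and lane 8 share exactly the 2 values {8, 9}; by pigeonhole those values go to them, so strike 8, 9 from lane 6, lane 7.
The 3 variables lane 5, lane 6, lane 7 are confined to {7, 10, 13}, which locks those values in; drop them from lane 4.
Determined: lane 2=11. The other lanes each still have more than one consistent value. That makes 1.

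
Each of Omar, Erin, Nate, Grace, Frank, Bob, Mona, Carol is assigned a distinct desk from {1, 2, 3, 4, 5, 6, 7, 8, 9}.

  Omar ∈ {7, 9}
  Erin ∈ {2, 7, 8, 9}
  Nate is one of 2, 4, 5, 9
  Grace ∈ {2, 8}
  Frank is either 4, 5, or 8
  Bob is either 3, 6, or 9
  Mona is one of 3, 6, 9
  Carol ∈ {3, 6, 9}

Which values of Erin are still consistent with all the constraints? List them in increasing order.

Bob, Mona, Carol between them cover only {3, 6, 9} — a naked triple. Remove those values from Omar, Erin, Nate.
That leaves Omar = 7. Eliminate 7 elsewhere: Erin.
Erin and Grace share exactly the 2 values {2, 8}; by pigeonhole those values go to them, so strike 2, 8 from Nate, Frank.
No further eliminations apply; Erin can still be any of 2, 8.

2, 8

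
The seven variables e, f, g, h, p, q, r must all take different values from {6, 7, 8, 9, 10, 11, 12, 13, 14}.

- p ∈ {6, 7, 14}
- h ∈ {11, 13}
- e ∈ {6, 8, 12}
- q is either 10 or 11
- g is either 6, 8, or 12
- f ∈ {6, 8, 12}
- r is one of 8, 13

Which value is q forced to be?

10

The 3 variables e, f, g are confined to {6, 8, 12}, which locks those values in; drop them from p, r.
r has just one choice, so r = 13. Remove 13 from h.
h's domain is down to {11}, so h = 11. Remove 11 from q.
So q = 10.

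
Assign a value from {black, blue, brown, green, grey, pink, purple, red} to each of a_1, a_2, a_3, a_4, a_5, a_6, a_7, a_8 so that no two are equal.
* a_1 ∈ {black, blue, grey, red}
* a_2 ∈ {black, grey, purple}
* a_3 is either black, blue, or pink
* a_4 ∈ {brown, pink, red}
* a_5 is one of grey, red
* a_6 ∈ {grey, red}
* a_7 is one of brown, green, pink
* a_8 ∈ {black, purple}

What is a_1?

blue

Among the 8 variables, green fits only a_7 (and all 8 values in {black, blue, brown, green, grey, pink, purple, red} must be used), so a_7 = green.
Among the 7 still-open variables, brown fits only a_4 (and all 7 values in {black, blue, brown, grey, pink, purple, red} must be used), so a_4 = brown.
The 6 still-open variables together cover exactly {black, blue, grey, pink, purple, red} — 6 values for 6 variables — and pink appears only in a_3's list, so a_3 = pink.
Among the 5 still-open variables, blue fits only a_1 (and all 5 values in {black, blue, grey, purple, red} must be used), so a_1 = blue.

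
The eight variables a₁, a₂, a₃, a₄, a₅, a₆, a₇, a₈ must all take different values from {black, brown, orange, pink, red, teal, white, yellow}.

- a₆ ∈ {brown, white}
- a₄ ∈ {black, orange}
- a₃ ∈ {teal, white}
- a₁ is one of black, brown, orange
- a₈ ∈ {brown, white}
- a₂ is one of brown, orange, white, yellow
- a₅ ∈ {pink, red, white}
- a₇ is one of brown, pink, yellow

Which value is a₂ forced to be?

yellow

The 8 variables together cover exactly {black, brown, orange, pink, red, teal, white, yellow} — 8 values for 8 variables — and red appears only in a₅'s list, so a₅ = red.
The 7 still-open variables draw from only 7 values {black, brown, orange, pink, teal, white, yellow}, so each is used; only a₇ can be pink, hence a₇ = pink.
The 6 still-open variables together cover exactly {black, brown, orange, teal, white, yellow} — 6 values for 6 variables — and teal appears only in a₃'s list, so a₃ = teal.
Among the 5 still-open variables, yellow fits only a₂ (and all 5 values in {black, brown, orange, white, yellow} must be used), so a₂ = yellow.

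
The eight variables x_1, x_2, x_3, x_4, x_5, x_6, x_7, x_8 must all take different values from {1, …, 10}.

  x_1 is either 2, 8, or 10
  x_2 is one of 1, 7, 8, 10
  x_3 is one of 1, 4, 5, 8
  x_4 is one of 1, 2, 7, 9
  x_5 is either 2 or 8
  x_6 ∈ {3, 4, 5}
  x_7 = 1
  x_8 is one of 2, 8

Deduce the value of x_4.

x_7 has just one choice, so x_7 = 1. So x_2, x_3, x_4 can't be 1.
The 2 variables x_5 and x_8 are confined to {2, 8}, which locks those values in; drop them from x_1, x_2, x_3, x_4.
x_1's domain is down to {10}, so x_1 = 10. Eliminate 10 elsewhere: x_2.
That leaves x_2 = 7. So x_4 can't be 7.
So x_4 = 9.

9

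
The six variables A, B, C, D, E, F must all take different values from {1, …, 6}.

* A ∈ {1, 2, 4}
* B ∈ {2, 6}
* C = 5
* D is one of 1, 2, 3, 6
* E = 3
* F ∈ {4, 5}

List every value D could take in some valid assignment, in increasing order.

C has just one choice, so C = 5. Remove 5 from F.
E's domain is down to {3}, so E = 3. Eliminate 3 elsewhere: D.
That leaves F = 4. Remove 4 from A.
No further eliminations apply; D can still be any of 1, 2, 6.

1, 2, 6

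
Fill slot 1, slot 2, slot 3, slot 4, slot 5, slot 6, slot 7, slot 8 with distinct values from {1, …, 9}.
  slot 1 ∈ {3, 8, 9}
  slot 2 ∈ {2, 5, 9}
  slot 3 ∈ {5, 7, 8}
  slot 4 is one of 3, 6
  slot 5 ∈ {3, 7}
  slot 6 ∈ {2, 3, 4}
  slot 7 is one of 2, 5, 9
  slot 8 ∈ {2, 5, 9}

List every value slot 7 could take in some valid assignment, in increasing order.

2, 5, 9

The 8 variables together cover exactly {2, 3, 4, 5, 6, 7, 8, 9} — 8 values for 8 variables — and 4 appears only in slot 6's list, so slot 6 = 4.
Among the 7 still-open variables, 6 fits only slot 4 (and all 7 values in {2, 3, 5, 6, 7, 8, 9} must be used), so slot 4 = 6.
slot 2, slot 7, slot 8 share exactly the 3 values {2, 5, 9}; by pigeonhole those values go to them, so strike 2, 5, 9 from slot 1, slot 3.
No further eliminations apply; slot 7 can still be any of 2, 5, 9.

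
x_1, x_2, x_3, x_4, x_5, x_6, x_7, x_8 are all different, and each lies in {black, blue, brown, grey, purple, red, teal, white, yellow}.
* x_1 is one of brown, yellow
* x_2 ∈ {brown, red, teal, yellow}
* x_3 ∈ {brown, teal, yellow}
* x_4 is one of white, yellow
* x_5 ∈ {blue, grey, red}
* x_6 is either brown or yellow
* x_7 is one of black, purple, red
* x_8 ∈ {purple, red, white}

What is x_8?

x_1 and x_6 between them cover only {brown, yellow} — a naked pair. Remove those values from x_2, x_3, x_4.
x_3 has just one choice, so x_3 = teal. Eliminate teal elsewhere: x_2.
x_4 has just one choice, so x_4 = white. Eliminate white elsewhere: x_8.
x_2 has just one choice, so x_2 = red. Strike red from x_5, x_7, x_8.
So x_8 = purple.

purple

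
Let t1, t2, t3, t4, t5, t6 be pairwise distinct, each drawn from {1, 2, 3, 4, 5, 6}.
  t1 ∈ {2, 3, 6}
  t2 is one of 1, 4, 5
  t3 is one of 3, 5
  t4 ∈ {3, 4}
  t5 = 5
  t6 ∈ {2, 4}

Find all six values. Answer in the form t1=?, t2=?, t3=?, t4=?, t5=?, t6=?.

t1=6, t2=1, t3=3, t4=4, t5=5, t6=2

t5's domain is down to {5}, so t5 = 5. Eliminate 5 elsewhere: t2, t3.
t3 must be 3 (only option left). Remove 3 from t1, t4.
That leaves t4 = 4. Eliminate 4 elsewhere: t2, t6.
t6 must be 2 (only option left). Strike 2 from t1.
t1 must be 6 (only option left).
t2 has just one choice, so t2 = 1.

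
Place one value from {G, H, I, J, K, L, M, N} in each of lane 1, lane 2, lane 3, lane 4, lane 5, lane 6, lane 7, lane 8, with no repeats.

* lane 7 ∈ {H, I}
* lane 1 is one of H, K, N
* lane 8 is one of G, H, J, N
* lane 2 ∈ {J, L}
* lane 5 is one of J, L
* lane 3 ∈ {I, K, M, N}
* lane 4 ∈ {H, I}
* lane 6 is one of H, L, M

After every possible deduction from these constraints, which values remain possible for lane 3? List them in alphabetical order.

The 8 variables together cover exactly {G, H, I, J, K, L, M, N} — 8 values for 8 variables — and G appears only in lane 8's list, so lane 8 = G.
lane 2 and lane 5 share exactly the 2 values {J, L}; by pigeonhole those values go to them, so strike J, L from lane 6.
lane 4 and lane 7 share exactly the 2 values {H, I}; by pigeonhole those values go to them, so strike H, I from lane 1, lane 3, lane 6.
That leaves lane 6 = M. Remove M from lane 3.
No further eliminations apply; lane 3 can still be any of K, N.

K, N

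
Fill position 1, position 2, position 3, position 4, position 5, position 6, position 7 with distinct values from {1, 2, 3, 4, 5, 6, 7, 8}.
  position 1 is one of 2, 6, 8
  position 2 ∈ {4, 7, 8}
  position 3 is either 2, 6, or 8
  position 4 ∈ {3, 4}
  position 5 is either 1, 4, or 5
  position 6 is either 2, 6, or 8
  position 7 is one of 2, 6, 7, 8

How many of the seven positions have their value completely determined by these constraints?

3

position 1, position 3, position 6 between them cover only {2, 6, 8} — a naked triple. Remove those values from position 2, position 7.
position 7 has just one choice, so position 7 = 7. Eliminate 7 elsewhere: position 2.
That leaves position 2 = 4. So position 4, position 5 can't be 4.
position 4's domain is down to {3}, so position 4 = 3.
Determined: position 2=4, position 4=3, position 7=7. The other positions each still have more than one consistent value. That makes 3.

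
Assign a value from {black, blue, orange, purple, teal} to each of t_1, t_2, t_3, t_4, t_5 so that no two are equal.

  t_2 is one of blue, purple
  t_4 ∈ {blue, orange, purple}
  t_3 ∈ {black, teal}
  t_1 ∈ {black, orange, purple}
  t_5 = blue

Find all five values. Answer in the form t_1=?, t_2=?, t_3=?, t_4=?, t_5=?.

t_1=black, t_2=purple, t_3=teal, t_4=orange, t_5=blue

t_5's domain is down to {blue}, so t_5 = blue. So t_2, t_4 can't be blue.
t_2 must be purple (only option left). Strike purple from t_1, t_4.
t_4's domain is down to {orange}, so t_4 = orange. Eliminate orange elsewhere: t_1.
That leaves t_1 = black. Strike black from t_3.
That leaves t_3 = teal.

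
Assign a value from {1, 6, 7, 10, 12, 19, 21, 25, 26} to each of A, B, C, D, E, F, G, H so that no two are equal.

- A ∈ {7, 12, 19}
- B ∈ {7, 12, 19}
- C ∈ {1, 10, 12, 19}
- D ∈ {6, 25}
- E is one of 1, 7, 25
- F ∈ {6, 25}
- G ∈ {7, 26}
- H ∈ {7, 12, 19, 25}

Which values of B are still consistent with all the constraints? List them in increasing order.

The 8 variables draw from only 8 values {1, 6, 7, 10, 12, 19, 25, 26}, so each is used; only C can be 10, hence C = 10.
The 7 still-open variables together cover exactly {1, 6, 7, 12, 19, 25, 26} — 7 values for 7 variables — and 1 appears only in E's list, so E = 1.
The 6 still-open variables draw from only 6 values {6, 7, 12, 19, 25, 26}, so each is used; only G can be 26, hence G = 26.
D and F share exactly the 2 values {6, 25}; by pigeonhole those values go to them, so strike 6, 25 from H.
No further eliminations apply; B can still be any of 7, 12, 19.

7, 12, 19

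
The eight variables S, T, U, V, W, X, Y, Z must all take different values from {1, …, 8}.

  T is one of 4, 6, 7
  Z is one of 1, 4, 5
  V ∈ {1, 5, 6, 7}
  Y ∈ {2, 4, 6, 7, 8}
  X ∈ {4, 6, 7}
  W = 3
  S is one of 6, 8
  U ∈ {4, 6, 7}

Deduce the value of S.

W must be 3 (only option left).
The 7 still-open variables draw from only 7 values {1, 2, 4, 5, 6, 7, 8}, so each is used; only Y can be 2, hence Y = 2.
The 6 still-open variables together cover exactly {1, 4, 5, 6, 7, 8} — 6 values for 6 variables — and 8 appears only in S's list, so S = 8.

8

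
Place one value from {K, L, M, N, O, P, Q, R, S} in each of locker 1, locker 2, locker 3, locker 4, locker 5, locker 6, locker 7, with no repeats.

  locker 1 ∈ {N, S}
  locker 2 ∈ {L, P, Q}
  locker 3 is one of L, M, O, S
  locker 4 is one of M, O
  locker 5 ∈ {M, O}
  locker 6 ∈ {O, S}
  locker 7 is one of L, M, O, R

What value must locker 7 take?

locker 4 and locker 5 share exactly the 2 values {M, O}; by pigeonhole those values go to them, so strike M, O from locker 3, locker 6, locker 7.
locker 6 has just one choice, so locker 6 = S. Remove S from locker 1, locker 3.
locker 1 must be N (only option left).
That leaves locker 3 = L. Remove L from locker 2, locker 7.
So locker 7 = R.

R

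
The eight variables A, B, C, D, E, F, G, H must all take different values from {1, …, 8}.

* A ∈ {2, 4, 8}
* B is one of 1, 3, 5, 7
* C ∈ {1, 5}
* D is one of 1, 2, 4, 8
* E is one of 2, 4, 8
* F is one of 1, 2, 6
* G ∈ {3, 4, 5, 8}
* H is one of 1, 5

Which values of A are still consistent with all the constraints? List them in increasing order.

The 8 variables together cover exactly {1, 2, 3, 4, 5, 6, 7, 8} — 8 values for 8 variables — and 6 appears only in F's list, so F = 6.
The 7 still-open variables together cover exactly {1, 2, 3, 4, 5, 7, 8} — 7 values for 7 variables — and 7 appears only in B's list, so B = 7.
Among the 6 still-open variables, 3 fits only G (and all 6 values in {1, 2, 3, 4, 5, 8} must be used), so G = 3.
C and H share exactly the 2 values {1, 5}; by pigeonhole those values go to them, so strike 1, 5 from D.
No further eliminations apply; A can still be any of 2, 4, 8.

2, 4, 8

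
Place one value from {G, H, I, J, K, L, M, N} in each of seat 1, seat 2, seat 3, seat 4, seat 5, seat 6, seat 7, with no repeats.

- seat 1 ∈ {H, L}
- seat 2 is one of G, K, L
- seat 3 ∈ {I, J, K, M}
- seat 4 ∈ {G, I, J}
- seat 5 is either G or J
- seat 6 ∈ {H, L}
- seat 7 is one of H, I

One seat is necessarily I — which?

The 7 variables draw from only 7 values {G, H, I, J, K, L, M}, so each is used; only seat 3 can be M, hence seat 3 = M.
The 6 still-open variables together cover exactly {G, H, I, J, K, L} — 6 values for 6 variables — and K appears only in seat 2's list, so seat 2 = K.
seat 1 and seat 6 between them cover only {H, L} — a naked pair. Remove those values from seat 7.
So I goes to seat 7.

seat 7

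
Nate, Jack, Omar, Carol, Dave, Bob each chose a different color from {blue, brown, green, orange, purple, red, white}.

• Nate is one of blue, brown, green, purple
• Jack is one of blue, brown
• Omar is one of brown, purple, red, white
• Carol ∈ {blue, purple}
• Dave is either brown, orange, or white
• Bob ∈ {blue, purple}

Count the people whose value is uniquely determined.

2

Carol and Bob share exactly the 2 values {blue, purple}; by pigeonhole those values go to them, so strike blue, purple from Nate, Jack, Omar.
Jack has just one choice, so Jack = brown. Eliminate brown elsewhere: Nate, Omar, Dave.
Nate has just one choice, so Nate = green.
Determined: Nate=green, Jack=brown. The other people each still have more than one consistent value. That makes 2.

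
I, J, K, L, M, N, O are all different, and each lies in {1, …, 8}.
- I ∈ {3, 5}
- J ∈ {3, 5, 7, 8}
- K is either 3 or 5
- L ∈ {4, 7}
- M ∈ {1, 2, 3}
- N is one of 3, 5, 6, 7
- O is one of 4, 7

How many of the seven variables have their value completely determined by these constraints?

2

The 2 variables I and K are confined to {3, 5}, which locks those values in; drop them from J, M, N.
L and O share exactly the 2 values {4, 7}; by pigeonhole those values go to them, so strike 4, 7 from J, N.
That leaves J = 8.
N has just one choice, so N = 6.
Determined: J=8, N=6. The other variables each still have more than one consistent value. That makes 2.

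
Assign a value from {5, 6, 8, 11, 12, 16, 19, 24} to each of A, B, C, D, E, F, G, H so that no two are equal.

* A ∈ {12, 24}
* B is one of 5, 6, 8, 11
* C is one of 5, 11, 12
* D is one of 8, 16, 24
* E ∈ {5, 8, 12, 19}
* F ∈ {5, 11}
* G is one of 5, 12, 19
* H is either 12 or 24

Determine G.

19

The 8 variables together cover exactly {5, 6, 8, 11, 12, 16, 19, 24} — 8 values for 8 variables — and 6 appears only in B's list, so B = 6.
The 7 still-open variables together cover exactly {5, 8, 11, 12, 16, 19, 24} — 7 values for 7 variables — and 16 appears only in D's list, so D = 16.
The 6 still-open variables together cover exactly {5, 8, 11, 12, 19, 24} — 6 values for 6 variables — and 8 appears only in E's list, so E = 8.
The 5 still-open variables together cover exactly {5, 11, 12, 19, 24} — 5 values for 5 variables — and 19 appears only in G's list, so G = 19.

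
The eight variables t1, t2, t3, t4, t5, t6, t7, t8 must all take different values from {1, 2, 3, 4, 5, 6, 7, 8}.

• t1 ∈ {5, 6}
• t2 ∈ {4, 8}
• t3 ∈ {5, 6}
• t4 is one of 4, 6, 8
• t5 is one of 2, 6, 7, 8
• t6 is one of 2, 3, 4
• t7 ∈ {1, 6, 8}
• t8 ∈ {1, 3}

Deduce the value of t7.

The 8 variables together cover exactly {1, 2, 3, 4, 5, 6, 7, 8} — 8 values for 8 variables — and 7 appears only in t5's list, so t5 = 7.
Among the 7 still-open variables, 2 fits only t6 (and all 7 values in {1, 2, 3, 4, 5, 6, 8} must be used), so t6 = 2.
The 6 still-open variables together cover exactly {1, 3, 4, 5, 6, 8} — 6 values for 6 variables — and 3 appears only in t8's list, so t8 = 3.
The 5 still-open variables draw from only 5 values {1, 4, 5, 6, 8}, so each is used; only t7 can be 1, hence t7 = 1.

1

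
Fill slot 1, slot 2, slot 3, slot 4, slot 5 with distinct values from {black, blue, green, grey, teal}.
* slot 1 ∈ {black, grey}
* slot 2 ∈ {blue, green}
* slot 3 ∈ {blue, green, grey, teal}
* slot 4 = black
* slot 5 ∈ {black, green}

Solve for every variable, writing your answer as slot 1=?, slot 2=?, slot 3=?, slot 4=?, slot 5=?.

slot 4 has just one choice, so slot 4 = black. Remove black from slot 1, slot 5.
That leaves slot 5 = green. Strike green from slot 2, slot 3.
slot 1 has just one choice, so slot 1 = grey. Eliminate grey elsewhere: slot 3.
slot 2's domain is down to {blue}, so slot 2 = blue. Strike blue from slot 3.
slot 3 must be teal (only option left).

slot 1=grey, slot 2=blue, slot 3=teal, slot 4=black, slot 5=green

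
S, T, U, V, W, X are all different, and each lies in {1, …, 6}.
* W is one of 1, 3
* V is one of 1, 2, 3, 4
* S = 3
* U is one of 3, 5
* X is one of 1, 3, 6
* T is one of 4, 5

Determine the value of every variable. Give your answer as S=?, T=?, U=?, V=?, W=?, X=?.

S=3, T=4, U=5, V=2, W=1, X=6

S must be 3 (only option left). Strike 3 from U, V, W, X.
U's domain is down to {5}, so U = 5. Remove 5 from T.
W's domain is down to {1}, so W = 1. So V, X can't be 1.
That leaves X = 6.
T has just one choice, so T = 4. Strike 4 from V.
That leaves V = 2.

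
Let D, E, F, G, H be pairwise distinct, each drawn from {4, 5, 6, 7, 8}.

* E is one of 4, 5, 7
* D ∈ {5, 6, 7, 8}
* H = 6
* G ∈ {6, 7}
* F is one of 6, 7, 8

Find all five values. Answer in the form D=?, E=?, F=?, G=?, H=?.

H must be 6 (only option left). Eliminate 6 elsewhere: D, F, G.
G's domain is down to {7}, so G = 7. Remove 7 from D, E, F.
F has just one choice, so F = 8. Eliminate 8 elsewhere: D.
D must be 5 (only option left). So E can't be 5.
E's domain is down to {4}, so E = 4.

D=5, E=4, F=8, G=7, H=6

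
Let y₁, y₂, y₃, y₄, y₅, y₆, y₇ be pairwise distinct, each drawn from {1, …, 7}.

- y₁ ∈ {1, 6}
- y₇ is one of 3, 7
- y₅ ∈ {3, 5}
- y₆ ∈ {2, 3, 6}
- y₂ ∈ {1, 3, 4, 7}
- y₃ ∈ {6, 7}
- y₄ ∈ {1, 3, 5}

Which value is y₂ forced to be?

Among the 7 variables, 2 fits only y₆ (and all 7 values in {1, 2, 3, 4, 5, 6, 7} must be used), so y₆ = 2.
The 6 still-open variables draw from only 6 values {1, 3, 4, 5, 6, 7}, so each is used; only y₂ can be 4, hence y₂ = 4.

4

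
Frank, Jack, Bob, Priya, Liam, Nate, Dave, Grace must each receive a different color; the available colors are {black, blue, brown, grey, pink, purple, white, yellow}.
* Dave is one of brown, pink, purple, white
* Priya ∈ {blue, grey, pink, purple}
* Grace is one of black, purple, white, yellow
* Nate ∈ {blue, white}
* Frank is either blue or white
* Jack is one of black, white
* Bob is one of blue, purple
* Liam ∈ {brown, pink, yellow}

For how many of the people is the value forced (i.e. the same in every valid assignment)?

Among the 8 variables, grey fits only Priya (and all 8 values in {black, blue, brown, grey, pink, purple, white, yellow} must be used), so Priya = grey.
Frank and Nate between them cover only {blue, white} — a naked pair. Remove those values from Jack, Bob, Dave, Grace.
Jack's domain is down to {black}, so Jack = black. Remove black from Grace.
Bob's domain is down to {purple}, so Bob = purple. So Dave, Grace can't be purple.
That leaves Grace = yellow. Remove yellow from Liam.
Determined: Jack=black, Bob=purple, Priya=grey, Grace=yellow. The other people each still have more than one consistent value. That makes 4.

4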